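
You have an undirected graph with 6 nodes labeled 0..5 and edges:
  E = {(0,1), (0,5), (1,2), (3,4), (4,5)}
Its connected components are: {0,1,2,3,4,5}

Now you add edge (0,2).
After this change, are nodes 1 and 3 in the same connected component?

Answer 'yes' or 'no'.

Initial components: {0,1,2,3,4,5}
Adding edge (0,2): both already in same component {0,1,2,3,4,5}. No change.
New components: {0,1,2,3,4,5}
Are 1 and 3 in the same component? yes

Answer: yes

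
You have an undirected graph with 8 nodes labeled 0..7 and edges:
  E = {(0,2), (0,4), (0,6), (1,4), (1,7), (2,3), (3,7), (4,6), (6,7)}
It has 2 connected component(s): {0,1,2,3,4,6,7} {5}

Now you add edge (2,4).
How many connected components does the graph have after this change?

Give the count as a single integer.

Answer: 2

Derivation:
Initial component count: 2
Add (2,4): endpoints already in same component. Count unchanged: 2.
New component count: 2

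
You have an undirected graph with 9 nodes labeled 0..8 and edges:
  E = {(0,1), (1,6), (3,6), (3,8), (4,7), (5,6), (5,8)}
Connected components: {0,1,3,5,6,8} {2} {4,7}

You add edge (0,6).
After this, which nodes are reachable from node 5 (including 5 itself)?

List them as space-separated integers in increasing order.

Before: nodes reachable from 5: {0,1,3,5,6,8}
Adding (0,6): both endpoints already in same component. Reachability from 5 unchanged.
After: nodes reachable from 5: {0,1,3,5,6,8}

Answer: 0 1 3 5 6 8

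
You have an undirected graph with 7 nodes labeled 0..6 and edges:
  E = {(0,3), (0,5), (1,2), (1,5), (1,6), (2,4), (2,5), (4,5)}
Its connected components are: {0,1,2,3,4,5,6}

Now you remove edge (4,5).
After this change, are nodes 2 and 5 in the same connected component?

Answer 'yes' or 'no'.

Answer: yes

Derivation:
Initial components: {0,1,2,3,4,5,6}
Removing edge (4,5): not a bridge — component count unchanged at 1.
New components: {0,1,2,3,4,5,6}
Are 2 and 5 in the same component? yes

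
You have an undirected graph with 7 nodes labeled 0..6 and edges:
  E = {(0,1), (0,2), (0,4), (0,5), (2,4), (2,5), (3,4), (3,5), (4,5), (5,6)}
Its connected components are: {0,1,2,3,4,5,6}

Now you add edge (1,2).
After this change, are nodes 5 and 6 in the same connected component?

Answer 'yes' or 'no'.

Answer: yes

Derivation:
Initial components: {0,1,2,3,4,5,6}
Adding edge (1,2): both already in same component {0,1,2,3,4,5,6}. No change.
New components: {0,1,2,3,4,5,6}
Are 5 and 6 in the same component? yes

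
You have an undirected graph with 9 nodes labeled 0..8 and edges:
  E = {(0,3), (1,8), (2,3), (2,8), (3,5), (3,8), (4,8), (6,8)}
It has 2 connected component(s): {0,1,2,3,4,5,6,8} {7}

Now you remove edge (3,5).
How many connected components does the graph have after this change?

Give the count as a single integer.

Answer: 3

Derivation:
Initial component count: 2
Remove (3,5): it was a bridge. Count increases: 2 -> 3.
  After removal, components: {0,1,2,3,4,6,8} {5} {7}
New component count: 3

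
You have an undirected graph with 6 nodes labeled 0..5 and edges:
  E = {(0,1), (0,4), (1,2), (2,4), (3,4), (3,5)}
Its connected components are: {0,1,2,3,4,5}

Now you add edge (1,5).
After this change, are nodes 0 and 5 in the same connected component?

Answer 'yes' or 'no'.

Answer: yes

Derivation:
Initial components: {0,1,2,3,4,5}
Adding edge (1,5): both already in same component {0,1,2,3,4,5}. No change.
New components: {0,1,2,3,4,5}
Are 0 and 5 in the same component? yes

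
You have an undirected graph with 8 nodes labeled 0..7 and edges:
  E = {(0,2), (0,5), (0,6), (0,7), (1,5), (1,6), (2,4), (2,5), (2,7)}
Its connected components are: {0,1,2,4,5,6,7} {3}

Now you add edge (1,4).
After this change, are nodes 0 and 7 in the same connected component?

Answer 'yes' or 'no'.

Answer: yes

Derivation:
Initial components: {0,1,2,4,5,6,7} {3}
Adding edge (1,4): both already in same component {0,1,2,4,5,6,7}. No change.
New components: {0,1,2,4,5,6,7} {3}
Are 0 and 7 in the same component? yes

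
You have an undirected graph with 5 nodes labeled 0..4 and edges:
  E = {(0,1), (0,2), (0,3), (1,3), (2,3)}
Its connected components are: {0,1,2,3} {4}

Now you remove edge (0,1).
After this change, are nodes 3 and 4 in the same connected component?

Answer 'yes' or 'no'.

Answer: no

Derivation:
Initial components: {0,1,2,3} {4}
Removing edge (0,1): not a bridge — component count unchanged at 2.
New components: {0,1,2,3} {4}
Are 3 and 4 in the same component? no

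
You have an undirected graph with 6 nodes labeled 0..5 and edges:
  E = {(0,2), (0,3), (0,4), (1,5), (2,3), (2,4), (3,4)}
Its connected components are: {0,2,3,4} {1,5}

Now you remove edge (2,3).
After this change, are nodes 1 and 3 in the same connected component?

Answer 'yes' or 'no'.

Initial components: {0,2,3,4} {1,5}
Removing edge (2,3): not a bridge — component count unchanged at 2.
New components: {0,2,3,4} {1,5}
Are 1 and 3 in the same component? no

Answer: no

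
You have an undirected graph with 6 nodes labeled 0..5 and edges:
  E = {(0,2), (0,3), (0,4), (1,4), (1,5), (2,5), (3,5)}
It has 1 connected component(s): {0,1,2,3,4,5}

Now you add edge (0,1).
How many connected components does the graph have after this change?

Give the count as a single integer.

Initial component count: 1
Add (0,1): endpoints already in same component. Count unchanged: 1.
New component count: 1

Answer: 1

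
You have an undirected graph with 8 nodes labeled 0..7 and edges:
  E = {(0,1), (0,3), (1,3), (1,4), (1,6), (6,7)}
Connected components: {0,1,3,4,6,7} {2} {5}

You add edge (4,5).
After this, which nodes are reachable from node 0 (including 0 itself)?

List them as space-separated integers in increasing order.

Before: nodes reachable from 0: {0,1,3,4,6,7}
Adding (4,5): merges 0's component with another. Reachability grows.
After: nodes reachable from 0: {0,1,3,4,5,6,7}

Answer: 0 1 3 4 5 6 7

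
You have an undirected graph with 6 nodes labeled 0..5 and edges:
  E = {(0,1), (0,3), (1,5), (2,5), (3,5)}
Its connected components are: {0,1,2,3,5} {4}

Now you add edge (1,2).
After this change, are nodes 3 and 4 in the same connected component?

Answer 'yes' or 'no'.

Answer: no

Derivation:
Initial components: {0,1,2,3,5} {4}
Adding edge (1,2): both already in same component {0,1,2,3,5}. No change.
New components: {0,1,2,3,5} {4}
Are 3 and 4 in the same component? no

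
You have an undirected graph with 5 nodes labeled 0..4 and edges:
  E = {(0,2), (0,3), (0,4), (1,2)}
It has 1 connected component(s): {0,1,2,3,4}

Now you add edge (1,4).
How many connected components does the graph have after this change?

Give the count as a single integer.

Initial component count: 1
Add (1,4): endpoints already in same component. Count unchanged: 1.
New component count: 1

Answer: 1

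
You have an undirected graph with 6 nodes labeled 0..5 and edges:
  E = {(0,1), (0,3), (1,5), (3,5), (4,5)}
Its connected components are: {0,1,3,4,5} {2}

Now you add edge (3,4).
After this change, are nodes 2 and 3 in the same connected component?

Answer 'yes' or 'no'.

Initial components: {0,1,3,4,5} {2}
Adding edge (3,4): both already in same component {0,1,3,4,5}. No change.
New components: {0,1,3,4,5} {2}
Are 2 and 3 in the same component? no

Answer: no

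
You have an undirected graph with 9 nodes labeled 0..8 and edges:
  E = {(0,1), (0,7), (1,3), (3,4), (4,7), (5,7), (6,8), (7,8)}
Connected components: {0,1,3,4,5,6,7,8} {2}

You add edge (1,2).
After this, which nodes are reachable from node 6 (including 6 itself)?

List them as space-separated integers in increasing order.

Before: nodes reachable from 6: {0,1,3,4,5,6,7,8}
Adding (1,2): merges 6's component with another. Reachability grows.
After: nodes reachable from 6: {0,1,2,3,4,5,6,7,8}

Answer: 0 1 2 3 4 5 6 7 8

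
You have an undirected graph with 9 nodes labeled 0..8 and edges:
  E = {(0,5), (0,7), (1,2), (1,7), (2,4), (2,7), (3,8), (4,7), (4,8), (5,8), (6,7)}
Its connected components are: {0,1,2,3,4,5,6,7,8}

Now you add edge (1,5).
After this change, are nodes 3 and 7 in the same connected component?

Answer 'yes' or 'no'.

Initial components: {0,1,2,3,4,5,6,7,8}
Adding edge (1,5): both already in same component {0,1,2,3,4,5,6,7,8}. No change.
New components: {0,1,2,3,4,5,6,7,8}
Are 3 and 7 in the same component? yes

Answer: yes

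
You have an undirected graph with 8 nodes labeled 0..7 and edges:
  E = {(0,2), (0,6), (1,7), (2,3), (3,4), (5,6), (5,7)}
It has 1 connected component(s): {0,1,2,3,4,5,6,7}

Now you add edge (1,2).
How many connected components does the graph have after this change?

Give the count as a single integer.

Initial component count: 1
Add (1,2): endpoints already in same component. Count unchanged: 1.
New component count: 1

Answer: 1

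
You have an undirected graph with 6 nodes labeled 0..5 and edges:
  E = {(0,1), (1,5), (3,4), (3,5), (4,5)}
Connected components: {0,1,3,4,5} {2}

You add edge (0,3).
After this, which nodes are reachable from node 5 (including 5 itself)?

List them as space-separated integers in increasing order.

Answer: 0 1 3 4 5

Derivation:
Before: nodes reachable from 5: {0,1,3,4,5}
Adding (0,3): both endpoints already in same component. Reachability from 5 unchanged.
After: nodes reachable from 5: {0,1,3,4,5}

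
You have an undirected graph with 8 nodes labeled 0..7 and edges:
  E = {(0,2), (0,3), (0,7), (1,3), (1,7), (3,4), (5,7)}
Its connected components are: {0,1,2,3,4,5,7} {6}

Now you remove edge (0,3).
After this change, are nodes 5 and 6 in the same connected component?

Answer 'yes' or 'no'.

Initial components: {0,1,2,3,4,5,7} {6}
Removing edge (0,3): not a bridge — component count unchanged at 2.
New components: {0,1,2,3,4,5,7} {6}
Are 5 and 6 in the same component? no

Answer: no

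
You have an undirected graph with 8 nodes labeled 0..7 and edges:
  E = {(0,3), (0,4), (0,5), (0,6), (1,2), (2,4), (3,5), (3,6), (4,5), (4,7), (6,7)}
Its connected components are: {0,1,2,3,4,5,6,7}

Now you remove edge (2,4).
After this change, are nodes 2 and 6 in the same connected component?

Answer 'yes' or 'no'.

Answer: no

Derivation:
Initial components: {0,1,2,3,4,5,6,7}
Removing edge (2,4): it was a bridge — component count 1 -> 2.
New components: {0,3,4,5,6,7} {1,2}
Are 2 and 6 in the same component? no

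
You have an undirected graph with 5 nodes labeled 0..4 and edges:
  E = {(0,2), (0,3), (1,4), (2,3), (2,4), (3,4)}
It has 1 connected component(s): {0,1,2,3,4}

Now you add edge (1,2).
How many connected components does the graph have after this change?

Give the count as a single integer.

Answer: 1

Derivation:
Initial component count: 1
Add (1,2): endpoints already in same component. Count unchanged: 1.
New component count: 1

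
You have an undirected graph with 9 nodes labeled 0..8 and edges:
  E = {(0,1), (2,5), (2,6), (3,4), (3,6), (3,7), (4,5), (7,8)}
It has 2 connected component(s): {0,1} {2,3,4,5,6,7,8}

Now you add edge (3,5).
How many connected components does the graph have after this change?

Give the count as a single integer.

Initial component count: 2
Add (3,5): endpoints already in same component. Count unchanged: 2.
New component count: 2

Answer: 2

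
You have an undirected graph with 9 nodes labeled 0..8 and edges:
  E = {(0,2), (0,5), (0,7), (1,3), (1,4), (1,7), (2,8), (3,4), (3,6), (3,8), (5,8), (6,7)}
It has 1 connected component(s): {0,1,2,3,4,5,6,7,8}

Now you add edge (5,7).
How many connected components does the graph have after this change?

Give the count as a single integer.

Answer: 1

Derivation:
Initial component count: 1
Add (5,7): endpoints already in same component. Count unchanged: 1.
New component count: 1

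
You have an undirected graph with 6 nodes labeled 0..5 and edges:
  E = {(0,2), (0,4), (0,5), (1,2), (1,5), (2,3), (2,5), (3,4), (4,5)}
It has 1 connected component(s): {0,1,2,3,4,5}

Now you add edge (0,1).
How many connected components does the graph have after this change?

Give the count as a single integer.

Answer: 1

Derivation:
Initial component count: 1
Add (0,1): endpoints already in same component. Count unchanged: 1.
New component count: 1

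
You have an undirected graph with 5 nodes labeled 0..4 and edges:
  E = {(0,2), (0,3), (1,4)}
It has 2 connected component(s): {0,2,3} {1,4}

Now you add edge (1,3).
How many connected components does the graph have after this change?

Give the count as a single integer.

Answer: 1

Derivation:
Initial component count: 2
Add (1,3): merges two components. Count decreases: 2 -> 1.
New component count: 1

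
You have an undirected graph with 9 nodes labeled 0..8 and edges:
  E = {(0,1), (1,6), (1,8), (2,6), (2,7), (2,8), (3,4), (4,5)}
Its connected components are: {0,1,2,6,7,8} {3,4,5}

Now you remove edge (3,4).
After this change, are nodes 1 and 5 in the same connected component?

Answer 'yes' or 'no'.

Initial components: {0,1,2,6,7,8} {3,4,5}
Removing edge (3,4): it was a bridge — component count 2 -> 3.
New components: {0,1,2,6,7,8} {3} {4,5}
Are 1 and 5 in the same component? no

Answer: no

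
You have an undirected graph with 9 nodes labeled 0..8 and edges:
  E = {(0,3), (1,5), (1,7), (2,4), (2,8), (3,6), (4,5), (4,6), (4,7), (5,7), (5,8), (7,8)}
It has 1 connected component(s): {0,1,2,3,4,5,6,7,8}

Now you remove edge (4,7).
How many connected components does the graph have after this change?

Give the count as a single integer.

Initial component count: 1
Remove (4,7): not a bridge. Count unchanged: 1.
  After removal, components: {0,1,2,3,4,5,6,7,8}
New component count: 1

Answer: 1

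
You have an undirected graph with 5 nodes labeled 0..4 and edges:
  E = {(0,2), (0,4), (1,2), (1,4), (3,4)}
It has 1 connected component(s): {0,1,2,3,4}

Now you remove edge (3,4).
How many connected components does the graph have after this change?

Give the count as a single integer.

Initial component count: 1
Remove (3,4): it was a bridge. Count increases: 1 -> 2.
  After removal, components: {0,1,2,4} {3}
New component count: 2

Answer: 2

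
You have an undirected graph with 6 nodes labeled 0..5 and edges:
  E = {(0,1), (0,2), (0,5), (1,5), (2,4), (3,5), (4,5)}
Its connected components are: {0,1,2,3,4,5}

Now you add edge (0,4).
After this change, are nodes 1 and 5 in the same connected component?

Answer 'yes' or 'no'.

Answer: yes

Derivation:
Initial components: {0,1,2,3,4,5}
Adding edge (0,4): both already in same component {0,1,2,3,4,5}. No change.
New components: {0,1,2,3,4,5}
Are 1 and 5 in the same component? yes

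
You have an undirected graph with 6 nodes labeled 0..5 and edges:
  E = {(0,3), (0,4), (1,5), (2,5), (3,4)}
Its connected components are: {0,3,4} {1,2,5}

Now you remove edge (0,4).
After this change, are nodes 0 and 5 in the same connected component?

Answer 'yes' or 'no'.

Initial components: {0,3,4} {1,2,5}
Removing edge (0,4): not a bridge — component count unchanged at 2.
New components: {0,3,4} {1,2,5}
Are 0 and 5 in the same component? no

Answer: no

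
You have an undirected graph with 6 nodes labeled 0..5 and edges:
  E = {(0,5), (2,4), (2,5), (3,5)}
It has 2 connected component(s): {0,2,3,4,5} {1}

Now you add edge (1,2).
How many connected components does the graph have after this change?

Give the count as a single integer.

Answer: 1

Derivation:
Initial component count: 2
Add (1,2): merges two components. Count decreases: 2 -> 1.
New component count: 1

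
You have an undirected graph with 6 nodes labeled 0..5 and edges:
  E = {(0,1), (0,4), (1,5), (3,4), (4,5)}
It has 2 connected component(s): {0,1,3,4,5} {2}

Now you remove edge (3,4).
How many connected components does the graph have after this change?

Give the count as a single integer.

Initial component count: 2
Remove (3,4): it was a bridge. Count increases: 2 -> 3.
  After removal, components: {0,1,4,5} {2} {3}
New component count: 3

Answer: 3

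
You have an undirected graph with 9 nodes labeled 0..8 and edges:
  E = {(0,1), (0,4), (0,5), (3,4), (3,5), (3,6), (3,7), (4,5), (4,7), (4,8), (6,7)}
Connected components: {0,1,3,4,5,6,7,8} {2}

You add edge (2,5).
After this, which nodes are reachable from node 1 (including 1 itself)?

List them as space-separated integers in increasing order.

Answer: 0 1 2 3 4 5 6 7 8

Derivation:
Before: nodes reachable from 1: {0,1,3,4,5,6,7,8}
Adding (2,5): merges 1's component with another. Reachability grows.
After: nodes reachable from 1: {0,1,2,3,4,5,6,7,8}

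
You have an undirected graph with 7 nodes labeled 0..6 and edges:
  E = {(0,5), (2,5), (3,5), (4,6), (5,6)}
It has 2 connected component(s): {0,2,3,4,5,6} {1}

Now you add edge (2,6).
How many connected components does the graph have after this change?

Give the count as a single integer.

Initial component count: 2
Add (2,6): endpoints already in same component. Count unchanged: 2.
New component count: 2

Answer: 2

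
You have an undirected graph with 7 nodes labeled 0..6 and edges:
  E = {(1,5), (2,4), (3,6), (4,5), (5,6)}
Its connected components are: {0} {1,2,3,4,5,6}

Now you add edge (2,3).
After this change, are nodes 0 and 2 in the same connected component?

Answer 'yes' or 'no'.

Initial components: {0} {1,2,3,4,5,6}
Adding edge (2,3): both already in same component {1,2,3,4,5,6}. No change.
New components: {0} {1,2,3,4,5,6}
Are 0 and 2 in the same component? no

Answer: no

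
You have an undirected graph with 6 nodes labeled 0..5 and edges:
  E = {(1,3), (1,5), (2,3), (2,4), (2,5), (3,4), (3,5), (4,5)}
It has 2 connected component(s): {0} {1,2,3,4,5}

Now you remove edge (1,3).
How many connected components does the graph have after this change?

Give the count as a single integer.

Answer: 2

Derivation:
Initial component count: 2
Remove (1,3): not a bridge. Count unchanged: 2.
  After removal, components: {0} {1,2,3,4,5}
New component count: 2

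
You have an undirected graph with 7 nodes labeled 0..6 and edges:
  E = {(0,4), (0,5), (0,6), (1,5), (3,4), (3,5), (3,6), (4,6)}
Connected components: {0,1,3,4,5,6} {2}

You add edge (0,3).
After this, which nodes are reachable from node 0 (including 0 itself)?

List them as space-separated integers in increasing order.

Before: nodes reachable from 0: {0,1,3,4,5,6}
Adding (0,3): both endpoints already in same component. Reachability from 0 unchanged.
After: nodes reachable from 0: {0,1,3,4,5,6}

Answer: 0 1 3 4 5 6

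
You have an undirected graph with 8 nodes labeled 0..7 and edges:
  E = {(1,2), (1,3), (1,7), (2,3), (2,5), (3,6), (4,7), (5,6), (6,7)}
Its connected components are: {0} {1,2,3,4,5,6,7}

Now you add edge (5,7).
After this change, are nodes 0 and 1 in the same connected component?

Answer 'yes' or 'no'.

Answer: no

Derivation:
Initial components: {0} {1,2,3,4,5,6,7}
Adding edge (5,7): both already in same component {1,2,3,4,5,6,7}. No change.
New components: {0} {1,2,3,4,5,6,7}
Are 0 and 1 in the same component? no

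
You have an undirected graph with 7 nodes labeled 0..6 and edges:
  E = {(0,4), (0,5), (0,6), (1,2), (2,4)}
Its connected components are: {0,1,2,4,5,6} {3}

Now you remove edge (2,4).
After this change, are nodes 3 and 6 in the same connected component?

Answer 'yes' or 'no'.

Answer: no

Derivation:
Initial components: {0,1,2,4,5,6} {3}
Removing edge (2,4): it was a bridge — component count 2 -> 3.
New components: {0,4,5,6} {1,2} {3}
Are 3 and 6 in the same component? no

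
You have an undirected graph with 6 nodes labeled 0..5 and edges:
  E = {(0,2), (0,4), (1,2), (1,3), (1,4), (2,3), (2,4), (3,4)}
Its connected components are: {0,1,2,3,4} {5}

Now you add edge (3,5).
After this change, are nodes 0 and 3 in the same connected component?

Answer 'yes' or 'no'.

Initial components: {0,1,2,3,4} {5}
Adding edge (3,5): merges {0,1,2,3,4} and {5}.
New components: {0,1,2,3,4,5}
Are 0 and 3 in the same component? yes

Answer: yes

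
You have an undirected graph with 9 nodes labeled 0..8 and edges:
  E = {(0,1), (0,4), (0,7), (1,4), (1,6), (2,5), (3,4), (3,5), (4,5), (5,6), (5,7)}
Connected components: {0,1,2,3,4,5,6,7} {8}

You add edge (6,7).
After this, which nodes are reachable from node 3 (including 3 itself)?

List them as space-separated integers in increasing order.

Before: nodes reachable from 3: {0,1,2,3,4,5,6,7}
Adding (6,7): both endpoints already in same component. Reachability from 3 unchanged.
After: nodes reachable from 3: {0,1,2,3,4,5,6,7}

Answer: 0 1 2 3 4 5 6 7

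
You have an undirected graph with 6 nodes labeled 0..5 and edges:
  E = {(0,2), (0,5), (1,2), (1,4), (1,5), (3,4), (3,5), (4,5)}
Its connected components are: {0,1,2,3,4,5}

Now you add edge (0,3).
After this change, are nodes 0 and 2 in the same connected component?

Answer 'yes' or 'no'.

Initial components: {0,1,2,3,4,5}
Adding edge (0,3): both already in same component {0,1,2,3,4,5}. No change.
New components: {0,1,2,3,4,5}
Are 0 and 2 in the same component? yes

Answer: yes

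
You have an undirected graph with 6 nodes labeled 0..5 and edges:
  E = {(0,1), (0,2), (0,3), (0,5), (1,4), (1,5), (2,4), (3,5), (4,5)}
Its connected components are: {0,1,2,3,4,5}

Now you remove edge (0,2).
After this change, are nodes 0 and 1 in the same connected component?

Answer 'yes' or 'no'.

Answer: yes

Derivation:
Initial components: {0,1,2,3,4,5}
Removing edge (0,2): not a bridge — component count unchanged at 1.
New components: {0,1,2,3,4,5}
Are 0 and 1 in the same component? yes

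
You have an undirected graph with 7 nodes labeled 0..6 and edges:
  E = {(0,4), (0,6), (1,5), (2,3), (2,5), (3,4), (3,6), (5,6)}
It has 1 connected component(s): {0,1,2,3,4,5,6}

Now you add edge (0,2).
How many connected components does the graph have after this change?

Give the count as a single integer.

Answer: 1

Derivation:
Initial component count: 1
Add (0,2): endpoints already in same component. Count unchanged: 1.
New component count: 1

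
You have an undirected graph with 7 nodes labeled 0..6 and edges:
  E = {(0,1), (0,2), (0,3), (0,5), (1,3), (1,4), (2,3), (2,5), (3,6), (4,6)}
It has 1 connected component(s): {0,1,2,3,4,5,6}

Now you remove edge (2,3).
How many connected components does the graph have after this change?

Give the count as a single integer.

Initial component count: 1
Remove (2,3): not a bridge. Count unchanged: 1.
  After removal, components: {0,1,2,3,4,5,6}
New component count: 1

Answer: 1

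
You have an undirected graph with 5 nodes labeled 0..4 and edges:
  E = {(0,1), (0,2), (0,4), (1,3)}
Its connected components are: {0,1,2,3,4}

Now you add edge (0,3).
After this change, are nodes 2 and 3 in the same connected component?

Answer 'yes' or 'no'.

Initial components: {0,1,2,3,4}
Adding edge (0,3): both already in same component {0,1,2,3,4}. No change.
New components: {0,1,2,3,4}
Are 2 and 3 in the same component? yes

Answer: yes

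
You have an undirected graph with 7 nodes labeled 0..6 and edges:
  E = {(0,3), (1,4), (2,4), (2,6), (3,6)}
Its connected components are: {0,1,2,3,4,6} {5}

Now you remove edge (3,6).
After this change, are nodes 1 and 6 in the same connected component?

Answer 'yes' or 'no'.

Initial components: {0,1,2,3,4,6} {5}
Removing edge (3,6): it was a bridge — component count 2 -> 3.
New components: {0,3} {1,2,4,6} {5}
Are 1 and 6 in the same component? yes

Answer: yes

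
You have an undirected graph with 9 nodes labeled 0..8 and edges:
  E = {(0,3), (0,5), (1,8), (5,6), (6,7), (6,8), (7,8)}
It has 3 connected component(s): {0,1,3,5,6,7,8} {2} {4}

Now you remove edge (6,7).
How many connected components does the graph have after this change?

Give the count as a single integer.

Initial component count: 3
Remove (6,7): not a bridge. Count unchanged: 3.
  After removal, components: {0,1,3,5,6,7,8} {2} {4}
New component count: 3

Answer: 3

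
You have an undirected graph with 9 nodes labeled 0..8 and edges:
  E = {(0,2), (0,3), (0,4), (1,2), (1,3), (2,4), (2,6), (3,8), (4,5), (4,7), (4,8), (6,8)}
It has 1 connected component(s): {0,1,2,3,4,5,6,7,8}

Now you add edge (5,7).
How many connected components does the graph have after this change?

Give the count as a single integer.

Answer: 1

Derivation:
Initial component count: 1
Add (5,7): endpoints already in same component. Count unchanged: 1.
New component count: 1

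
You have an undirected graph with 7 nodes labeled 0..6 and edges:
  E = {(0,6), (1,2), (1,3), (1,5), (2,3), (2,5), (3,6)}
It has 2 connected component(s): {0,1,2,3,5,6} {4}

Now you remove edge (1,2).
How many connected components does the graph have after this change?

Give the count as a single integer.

Initial component count: 2
Remove (1,2): not a bridge. Count unchanged: 2.
  After removal, components: {0,1,2,3,5,6} {4}
New component count: 2

Answer: 2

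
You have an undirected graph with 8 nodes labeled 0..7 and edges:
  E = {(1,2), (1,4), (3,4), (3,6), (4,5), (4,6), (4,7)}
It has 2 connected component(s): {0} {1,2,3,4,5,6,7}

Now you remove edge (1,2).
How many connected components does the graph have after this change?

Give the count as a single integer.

Initial component count: 2
Remove (1,2): it was a bridge. Count increases: 2 -> 3.
  After removal, components: {0} {1,3,4,5,6,7} {2}
New component count: 3

Answer: 3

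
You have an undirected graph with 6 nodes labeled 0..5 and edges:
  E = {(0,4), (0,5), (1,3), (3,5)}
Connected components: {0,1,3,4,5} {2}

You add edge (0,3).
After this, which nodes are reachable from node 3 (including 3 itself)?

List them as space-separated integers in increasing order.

Answer: 0 1 3 4 5

Derivation:
Before: nodes reachable from 3: {0,1,3,4,5}
Adding (0,3): both endpoints already in same component. Reachability from 3 unchanged.
After: nodes reachable from 3: {0,1,3,4,5}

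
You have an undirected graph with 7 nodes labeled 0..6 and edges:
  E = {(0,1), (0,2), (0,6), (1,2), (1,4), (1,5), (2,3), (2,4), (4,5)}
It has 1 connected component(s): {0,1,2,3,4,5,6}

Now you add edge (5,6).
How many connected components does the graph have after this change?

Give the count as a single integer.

Answer: 1

Derivation:
Initial component count: 1
Add (5,6): endpoints already in same component. Count unchanged: 1.
New component count: 1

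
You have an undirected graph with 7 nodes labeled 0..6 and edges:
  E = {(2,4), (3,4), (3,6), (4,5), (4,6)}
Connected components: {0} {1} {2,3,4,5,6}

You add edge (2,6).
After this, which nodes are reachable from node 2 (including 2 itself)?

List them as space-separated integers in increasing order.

Before: nodes reachable from 2: {2,3,4,5,6}
Adding (2,6): both endpoints already in same component. Reachability from 2 unchanged.
After: nodes reachable from 2: {2,3,4,5,6}

Answer: 2 3 4 5 6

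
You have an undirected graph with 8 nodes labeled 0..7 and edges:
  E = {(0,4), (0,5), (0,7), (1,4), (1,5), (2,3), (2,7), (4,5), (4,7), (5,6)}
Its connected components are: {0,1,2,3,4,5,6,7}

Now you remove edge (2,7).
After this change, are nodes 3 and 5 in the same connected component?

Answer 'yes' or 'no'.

Initial components: {0,1,2,3,4,5,6,7}
Removing edge (2,7): it was a bridge — component count 1 -> 2.
New components: {0,1,4,5,6,7} {2,3}
Are 3 and 5 in the same component? no

Answer: no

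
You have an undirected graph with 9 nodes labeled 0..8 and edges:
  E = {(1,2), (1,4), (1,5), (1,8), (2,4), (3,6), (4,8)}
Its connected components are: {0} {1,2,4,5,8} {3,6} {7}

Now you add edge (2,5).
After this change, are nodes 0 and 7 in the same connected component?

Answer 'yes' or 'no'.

Initial components: {0} {1,2,4,5,8} {3,6} {7}
Adding edge (2,5): both already in same component {1,2,4,5,8}. No change.
New components: {0} {1,2,4,5,8} {3,6} {7}
Are 0 and 7 in the same component? no

Answer: no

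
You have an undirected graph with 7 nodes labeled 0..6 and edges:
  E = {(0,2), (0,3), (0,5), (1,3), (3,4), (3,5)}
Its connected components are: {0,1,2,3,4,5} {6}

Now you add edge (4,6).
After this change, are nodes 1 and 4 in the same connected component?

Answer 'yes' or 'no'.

Answer: yes

Derivation:
Initial components: {0,1,2,3,4,5} {6}
Adding edge (4,6): merges {0,1,2,3,4,5} and {6}.
New components: {0,1,2,3,4,5,6}
Are 1 and 4 in the same component? yes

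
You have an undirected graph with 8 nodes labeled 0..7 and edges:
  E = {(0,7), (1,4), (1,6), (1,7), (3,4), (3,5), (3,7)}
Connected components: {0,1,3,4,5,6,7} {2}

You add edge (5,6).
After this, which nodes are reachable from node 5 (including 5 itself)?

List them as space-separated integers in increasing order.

Answer: 0 1 3 4 5 6 7

Derivation:
Before: nodes reachable from 5: {0,1,3,4,5,6,7}
Adding (5,6): both endpoints already in same component. Reachability from 5 unchanged.
After: nodes reachable from 5: {0,1,3,4,5,6,7}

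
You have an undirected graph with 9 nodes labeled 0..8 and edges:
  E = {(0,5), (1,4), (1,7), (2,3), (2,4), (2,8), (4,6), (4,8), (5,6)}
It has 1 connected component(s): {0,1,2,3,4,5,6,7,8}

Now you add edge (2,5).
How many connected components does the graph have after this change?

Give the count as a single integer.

Initial component count: 1
Add (2,5): endpoints already in same component. Count unchanged: 1.
New component count: 1

Answer: 1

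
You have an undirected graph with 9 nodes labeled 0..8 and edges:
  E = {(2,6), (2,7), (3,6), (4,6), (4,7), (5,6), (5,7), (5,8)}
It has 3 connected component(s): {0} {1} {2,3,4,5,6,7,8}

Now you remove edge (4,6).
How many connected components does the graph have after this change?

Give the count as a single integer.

Initial component count: 3
Remove (4,6): not a bridge. Count unchanged: 3.
  After removal, components: {0} {1} {2,3,4,5,6,7,8}
New component count: 3

Answer: 3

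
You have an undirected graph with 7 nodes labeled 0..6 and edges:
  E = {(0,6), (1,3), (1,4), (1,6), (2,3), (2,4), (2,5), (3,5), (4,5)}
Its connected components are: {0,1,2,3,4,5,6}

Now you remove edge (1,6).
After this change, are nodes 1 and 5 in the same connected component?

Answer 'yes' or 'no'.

Initial components: {0,1,2,3,4,5,6}
Removing edge (1,6): it was a bridge — component count 1 -> 2.
New components: {0,6} {1,2,3,4,5}
Are 1 and 5 in the same component? yes

Answer: yes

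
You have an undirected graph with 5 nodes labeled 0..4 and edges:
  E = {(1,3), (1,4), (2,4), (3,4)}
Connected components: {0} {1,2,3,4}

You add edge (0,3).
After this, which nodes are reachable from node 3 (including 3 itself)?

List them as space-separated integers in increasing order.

Before: nodes reachable from 3: {1,2,3,4}
Adding (0,3): merges 3's component with another. Reachability grows.
After: nodes reachable from 3: {0,1,2,3,4}

Answer: 0 1 2 3 4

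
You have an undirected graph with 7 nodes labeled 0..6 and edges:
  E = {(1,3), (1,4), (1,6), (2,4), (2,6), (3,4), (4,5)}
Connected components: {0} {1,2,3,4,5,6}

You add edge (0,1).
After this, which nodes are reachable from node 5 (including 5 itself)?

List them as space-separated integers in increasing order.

Answer: 0 1 2 3 4 5 6

Derivation:
Before: nodes reachable from 5: {1,2,3,4,5,6}
Adding (0,1): merges 5's component with another. Reachability grows.
After: nodes reachable from 5: {0,1,2,3,4,5,6}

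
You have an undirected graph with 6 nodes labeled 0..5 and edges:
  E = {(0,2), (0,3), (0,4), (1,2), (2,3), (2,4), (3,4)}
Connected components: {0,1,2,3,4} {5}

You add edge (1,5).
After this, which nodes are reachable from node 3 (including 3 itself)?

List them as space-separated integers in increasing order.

Answer: 0 1 2 3 4 5

Derivation:
Before: nodes reachable from 3: {0,1,2,3,4}
Adding (1,5): merges 3's component with another. Reachability grows.
After: nodes reachable from 3: {0,1,2,3,4,5}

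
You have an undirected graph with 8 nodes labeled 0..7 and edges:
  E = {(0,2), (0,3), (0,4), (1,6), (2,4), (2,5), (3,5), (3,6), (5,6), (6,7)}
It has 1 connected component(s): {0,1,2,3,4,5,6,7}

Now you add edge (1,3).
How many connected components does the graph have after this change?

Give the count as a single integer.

Answer: 1

Derivation:
Initial component count: 1
Add (1,3): endpoints already in same component. Count unchanged: 1.
New component count: 1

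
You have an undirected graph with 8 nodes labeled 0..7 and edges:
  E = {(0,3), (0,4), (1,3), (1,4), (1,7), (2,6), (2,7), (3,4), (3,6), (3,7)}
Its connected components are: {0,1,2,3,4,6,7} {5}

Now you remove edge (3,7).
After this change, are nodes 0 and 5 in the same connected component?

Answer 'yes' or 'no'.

Initial components: {0,1,2,3,4,6,7} {5}
Removing edge (3,7): not a bridge — component count unchanged at 2.
New components: {0,1,2,3,4,6,7} {5}
Are 0 and 5 in the same component? no

Answer: no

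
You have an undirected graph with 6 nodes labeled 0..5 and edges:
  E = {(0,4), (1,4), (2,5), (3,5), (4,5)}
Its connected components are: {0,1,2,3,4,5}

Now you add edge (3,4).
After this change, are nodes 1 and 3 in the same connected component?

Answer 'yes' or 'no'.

Initial components: {0,1,2,3,4,5}
Adding edge (3,4): both already in same component {0,1,2,3,4,5}. No change.
New components: {0,1,2,3,4,5}
Are 1 and 3 in the same component? yes

Answer: yes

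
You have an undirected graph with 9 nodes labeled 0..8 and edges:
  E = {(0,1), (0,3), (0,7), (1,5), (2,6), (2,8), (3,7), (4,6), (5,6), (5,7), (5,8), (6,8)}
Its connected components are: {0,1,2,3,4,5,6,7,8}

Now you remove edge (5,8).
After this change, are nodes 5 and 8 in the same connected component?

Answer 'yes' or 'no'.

Initial components: {0,1,2,3,4,5,6,7,8}
Removing edge (5,8): not a bridge — component count unchanged at 1.
New components: {0,1,2,3,4,5,6,7,8}
Are 5 and 8 in the same component? yes

Answer: yes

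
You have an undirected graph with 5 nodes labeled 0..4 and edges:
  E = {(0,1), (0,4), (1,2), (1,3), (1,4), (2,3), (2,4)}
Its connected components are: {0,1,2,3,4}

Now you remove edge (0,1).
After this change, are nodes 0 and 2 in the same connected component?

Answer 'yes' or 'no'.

Answer: yes

Derivation:
Initial components: {0,1,2,3,4}
Removing edge (0,1): not a bridge — component count unchanged at 1.
New components: {0,1,2,3,4}
Are 0 and 2 in the same component? yes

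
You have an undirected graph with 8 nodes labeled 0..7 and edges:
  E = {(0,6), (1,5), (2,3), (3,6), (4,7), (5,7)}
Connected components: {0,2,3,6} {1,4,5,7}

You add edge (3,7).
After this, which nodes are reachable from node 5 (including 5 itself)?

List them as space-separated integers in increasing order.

Before: nodes reachable from 5: {1,4,5,7}
Adding (3,7): merges 5's component with another. Reachability grows.
After: nodes reachable from 5: {0,1,2,3,4,5,6,7}

Answer: 0 1 2 3 4 5 6 7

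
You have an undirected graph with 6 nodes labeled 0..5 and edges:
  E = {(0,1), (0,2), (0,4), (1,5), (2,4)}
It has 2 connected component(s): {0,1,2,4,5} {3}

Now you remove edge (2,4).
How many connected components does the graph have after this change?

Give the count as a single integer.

Initial component count: 2
Remove (2,4): not a bridge. Count unchanged: 2.
  After removal, components: {0,1,2,4,5} {3}
New component count: 2

Answer: 2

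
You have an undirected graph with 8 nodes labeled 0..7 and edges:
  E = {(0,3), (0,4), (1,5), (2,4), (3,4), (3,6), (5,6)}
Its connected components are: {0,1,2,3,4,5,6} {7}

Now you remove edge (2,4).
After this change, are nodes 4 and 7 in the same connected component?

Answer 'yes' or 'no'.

Answer: no

Derivation:
Initial components: {0,1,2,3,4,5,6} {7}
Removing edge (2,4): it was a bridge — component count 2 -> 3.
New components: {0,1,3,4,5,6} {2} {7}
Are 4 and 7 in the same component? no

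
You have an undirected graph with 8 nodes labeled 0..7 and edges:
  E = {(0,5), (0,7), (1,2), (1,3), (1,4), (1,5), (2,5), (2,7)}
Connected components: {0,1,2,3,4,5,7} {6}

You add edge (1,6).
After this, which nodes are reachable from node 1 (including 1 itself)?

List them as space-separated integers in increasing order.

Answer: 0 1 2 3 4 5 6 7

Derivation:
Before: nodes reachable from 1: {0,1,2,3,4,5,7}
Adding (1,6): merges 1's component with another. Reachability grows.
After: nodes reachable from 1: {0,1,2,3,4,5,6,7}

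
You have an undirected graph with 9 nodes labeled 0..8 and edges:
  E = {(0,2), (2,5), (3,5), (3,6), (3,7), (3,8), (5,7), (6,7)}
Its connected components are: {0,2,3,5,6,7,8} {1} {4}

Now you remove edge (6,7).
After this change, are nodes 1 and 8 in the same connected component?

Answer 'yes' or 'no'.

Initial components: {0,2,3,5,6,7,8} {1} {4}
Removing edge (6,7): not a bridge — component count unchanged at 3.
New components: {0,2,3,5,6,7,8} {1} {4}
Are 1 and 8 in the same component? no

Answer: no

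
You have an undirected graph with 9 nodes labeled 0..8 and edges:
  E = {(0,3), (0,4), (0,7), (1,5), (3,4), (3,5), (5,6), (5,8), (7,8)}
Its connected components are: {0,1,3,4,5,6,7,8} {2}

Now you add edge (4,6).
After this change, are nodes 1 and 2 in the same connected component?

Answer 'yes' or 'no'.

Initial components: {0,1,3,4,5,6,7,8} {2}
Adding edge (4,6): both already in same component {0,1,3,4,5,6,7,8}. No change.
New components: {0,1,3,4,5,6,7,8} {2}
Are 1 and 2 in the same component? no

Answer: no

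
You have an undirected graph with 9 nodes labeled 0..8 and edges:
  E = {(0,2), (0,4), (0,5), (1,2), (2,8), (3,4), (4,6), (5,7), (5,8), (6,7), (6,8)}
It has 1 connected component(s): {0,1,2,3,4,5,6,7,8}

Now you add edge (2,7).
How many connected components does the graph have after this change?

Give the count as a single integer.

Initial component count: 1
Add (2,7): endpoints already in same component. Count unchanged: 1.
New component count: 1

Answer: 1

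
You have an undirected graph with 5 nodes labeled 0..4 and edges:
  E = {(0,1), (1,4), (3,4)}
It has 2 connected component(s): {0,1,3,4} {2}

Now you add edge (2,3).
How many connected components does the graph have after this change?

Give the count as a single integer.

Answer: 1

Derivation:
Initial component count: 2
Add (2,3): merges two components. Count decreases: 2 -> 1.
New component count: 1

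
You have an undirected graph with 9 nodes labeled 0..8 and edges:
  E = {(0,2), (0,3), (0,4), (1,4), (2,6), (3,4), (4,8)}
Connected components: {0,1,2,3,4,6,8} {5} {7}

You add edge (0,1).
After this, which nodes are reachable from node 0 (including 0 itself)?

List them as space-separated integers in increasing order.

Answer: 0 1 2 3 4 6 8

Derivation:
Before: nodes reachable from 0: {0,1,2,3,4,6,8}
Adding (0,1): both endpoints already in same component. Reachability from 0 unchanged.
After: nodes reachable from 0: {0,1,2,3,4,6,8}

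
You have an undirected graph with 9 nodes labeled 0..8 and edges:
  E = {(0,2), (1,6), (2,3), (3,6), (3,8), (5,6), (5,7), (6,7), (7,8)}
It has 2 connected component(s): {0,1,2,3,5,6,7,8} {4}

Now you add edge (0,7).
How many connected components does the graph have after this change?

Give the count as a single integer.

Initial component count: 2
Add (0,7): endpoints already in same component. Count unchanged: 2.
New component count: 2

Answer: 2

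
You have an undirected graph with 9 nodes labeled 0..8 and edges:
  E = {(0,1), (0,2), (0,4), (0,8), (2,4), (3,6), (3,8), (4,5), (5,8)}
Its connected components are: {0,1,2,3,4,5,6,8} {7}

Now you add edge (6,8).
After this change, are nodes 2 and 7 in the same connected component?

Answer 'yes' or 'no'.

Initial components: {0,1,2,3,4,5,6,8} {7}
Adding edge (6,8): both already in same component {0,1,2,3,4,5,6,8}. No change.
New components: {0,1,2,3,4,5,6,8} {7}
Are 2 and 7 in the same component? no

Answer: no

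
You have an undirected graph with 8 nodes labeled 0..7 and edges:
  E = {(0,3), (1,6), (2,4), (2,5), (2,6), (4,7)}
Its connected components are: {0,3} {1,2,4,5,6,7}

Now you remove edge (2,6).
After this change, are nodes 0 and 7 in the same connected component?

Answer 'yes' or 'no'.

Answer: no

Derivation:
Initial components: {0,3} {1,2,4,5,6,7}
Removing edge (2,6): it was a bridge — component count 2 -> 3.
New components: {0,3} {1,6} {2,4,5,7}
Are 0 and 7 in the same component? no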